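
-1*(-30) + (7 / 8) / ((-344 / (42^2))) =17553 / 688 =25.51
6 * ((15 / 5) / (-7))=-18 / 7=-2.57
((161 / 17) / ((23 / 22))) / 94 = 77 / 799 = 0.10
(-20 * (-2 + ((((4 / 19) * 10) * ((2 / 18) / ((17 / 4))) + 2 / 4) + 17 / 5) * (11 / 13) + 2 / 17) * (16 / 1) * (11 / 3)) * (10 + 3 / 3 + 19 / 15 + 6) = -53368825664 / 1700595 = -31382.44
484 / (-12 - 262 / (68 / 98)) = -8228 / 6623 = -1.24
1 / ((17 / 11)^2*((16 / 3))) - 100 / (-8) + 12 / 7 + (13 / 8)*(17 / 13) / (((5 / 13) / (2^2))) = 5889809 / 161840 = 36.39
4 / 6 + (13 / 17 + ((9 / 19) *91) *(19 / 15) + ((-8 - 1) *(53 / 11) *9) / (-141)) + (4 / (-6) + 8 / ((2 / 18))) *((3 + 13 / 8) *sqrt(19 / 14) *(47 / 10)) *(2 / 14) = 7751801 / 131835 + 186073 *sqrt(266) / 11760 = 316.86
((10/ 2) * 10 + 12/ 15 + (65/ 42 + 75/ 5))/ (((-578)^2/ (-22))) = -155573/ 35078820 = -0.00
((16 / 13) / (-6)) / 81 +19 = 60013 / 3159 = 19.00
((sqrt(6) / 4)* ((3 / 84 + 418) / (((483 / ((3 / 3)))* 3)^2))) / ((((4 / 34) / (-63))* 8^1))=-198985* sqrt(6) / 59721984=-0.01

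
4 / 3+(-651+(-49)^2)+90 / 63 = 36808 / 21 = 1752.76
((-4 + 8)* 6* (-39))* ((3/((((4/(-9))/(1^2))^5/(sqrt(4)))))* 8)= 20726199/8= 2590774.88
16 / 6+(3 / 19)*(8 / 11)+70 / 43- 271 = -7187549 / 26961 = -266.59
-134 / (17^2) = -134 / 289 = -0.46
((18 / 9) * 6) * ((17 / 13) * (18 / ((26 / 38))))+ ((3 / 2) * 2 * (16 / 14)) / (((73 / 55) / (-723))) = -1454.80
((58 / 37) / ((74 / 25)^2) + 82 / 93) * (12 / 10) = 9992717 / 7851215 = 1.27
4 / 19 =0.21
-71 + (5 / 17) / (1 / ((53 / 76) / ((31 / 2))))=-1421581 / 20026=-70.99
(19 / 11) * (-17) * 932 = -301036 / 11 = -27366.91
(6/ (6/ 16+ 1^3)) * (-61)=-2928/ 11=-266.18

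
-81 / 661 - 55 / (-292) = 0.07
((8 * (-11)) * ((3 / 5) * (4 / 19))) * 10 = -111.16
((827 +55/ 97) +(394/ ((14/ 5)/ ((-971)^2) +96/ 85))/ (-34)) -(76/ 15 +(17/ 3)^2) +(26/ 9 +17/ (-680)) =782.99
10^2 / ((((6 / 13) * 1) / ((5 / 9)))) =3250 / 27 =120.37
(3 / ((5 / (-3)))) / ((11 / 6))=-54 / 55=-0.98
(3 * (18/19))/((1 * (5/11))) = 594/95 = 6.25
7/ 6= 1.17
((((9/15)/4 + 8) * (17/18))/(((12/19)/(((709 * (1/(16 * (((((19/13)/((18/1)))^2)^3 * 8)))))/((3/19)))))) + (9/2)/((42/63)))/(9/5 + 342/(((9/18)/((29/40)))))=6913061255144319/2306160416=2997649.78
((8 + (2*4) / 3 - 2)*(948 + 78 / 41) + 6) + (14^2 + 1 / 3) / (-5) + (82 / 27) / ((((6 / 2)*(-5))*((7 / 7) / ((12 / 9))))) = 408430753 / 49815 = 8198.95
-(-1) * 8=8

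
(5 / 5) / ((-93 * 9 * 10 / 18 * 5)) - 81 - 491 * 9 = -4500.00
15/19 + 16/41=919/779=1.18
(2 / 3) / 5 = 2 / 15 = 0.13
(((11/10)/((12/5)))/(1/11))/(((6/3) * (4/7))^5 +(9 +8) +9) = 2033647/11274000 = 0.18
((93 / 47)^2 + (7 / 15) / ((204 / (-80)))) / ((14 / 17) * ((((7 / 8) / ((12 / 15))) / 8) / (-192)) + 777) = 10333757440 / 2151284169153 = 0.00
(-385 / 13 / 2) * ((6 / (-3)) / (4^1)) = 385 / 52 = 7.40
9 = 9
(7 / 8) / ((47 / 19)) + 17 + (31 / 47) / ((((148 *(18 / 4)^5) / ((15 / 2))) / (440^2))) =20.86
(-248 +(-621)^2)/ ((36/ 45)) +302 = 1928173/ 4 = 482043.25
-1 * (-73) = 73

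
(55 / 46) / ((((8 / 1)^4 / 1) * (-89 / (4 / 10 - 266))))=913 / 1048064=0.00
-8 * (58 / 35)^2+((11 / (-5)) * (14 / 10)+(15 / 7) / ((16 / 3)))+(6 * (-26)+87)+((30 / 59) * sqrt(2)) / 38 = -367097 / 3920+15 * sqrt(2) / 1121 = -93.63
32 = 32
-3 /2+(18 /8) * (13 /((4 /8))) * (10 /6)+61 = 157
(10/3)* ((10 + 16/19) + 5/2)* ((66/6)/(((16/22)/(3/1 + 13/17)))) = 817960/323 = 2532.38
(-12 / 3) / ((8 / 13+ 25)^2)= -676 / 110889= -0.01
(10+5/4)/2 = 45/8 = 5.62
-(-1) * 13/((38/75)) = 975/38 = 25.66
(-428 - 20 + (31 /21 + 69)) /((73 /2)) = -15856 /1533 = -10.34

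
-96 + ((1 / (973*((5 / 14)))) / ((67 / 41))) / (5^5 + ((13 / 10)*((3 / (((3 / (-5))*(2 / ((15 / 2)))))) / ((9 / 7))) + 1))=-333341324592 / 3472305485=-96.00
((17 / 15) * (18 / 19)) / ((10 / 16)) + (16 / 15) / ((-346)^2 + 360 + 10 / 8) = 1175802512 / 684440325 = 1.72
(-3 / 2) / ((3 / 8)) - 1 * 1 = -5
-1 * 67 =-67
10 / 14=5 / 7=0.71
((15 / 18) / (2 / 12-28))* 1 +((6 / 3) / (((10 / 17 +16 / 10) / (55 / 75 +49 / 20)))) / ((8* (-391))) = -1058617 / 34292448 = -0.03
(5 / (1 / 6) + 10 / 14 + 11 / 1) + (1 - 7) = 35.71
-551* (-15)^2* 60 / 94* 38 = -141331500 / 47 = -3007053.19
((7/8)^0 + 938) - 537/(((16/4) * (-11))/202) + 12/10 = 374607/110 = 3405.52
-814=-814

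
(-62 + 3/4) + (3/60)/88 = -107799/1760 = -61.25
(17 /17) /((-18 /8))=-4 /9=-0.44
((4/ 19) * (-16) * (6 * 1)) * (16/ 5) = -6144/ 95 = -64.67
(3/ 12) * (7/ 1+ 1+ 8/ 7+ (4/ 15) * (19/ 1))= 373/ 105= 3.55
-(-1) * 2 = 2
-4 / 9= -0.44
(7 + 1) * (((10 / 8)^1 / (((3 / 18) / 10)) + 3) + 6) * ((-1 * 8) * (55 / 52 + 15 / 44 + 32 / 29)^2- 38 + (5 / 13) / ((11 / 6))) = -59050.14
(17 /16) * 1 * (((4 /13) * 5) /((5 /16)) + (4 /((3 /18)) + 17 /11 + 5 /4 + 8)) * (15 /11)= 57.55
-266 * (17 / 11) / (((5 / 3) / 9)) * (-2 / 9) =27132 / 55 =493.31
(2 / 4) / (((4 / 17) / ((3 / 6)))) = 17 / 16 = 1.06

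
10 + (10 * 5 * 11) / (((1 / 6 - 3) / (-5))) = 16670 / 17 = 980.59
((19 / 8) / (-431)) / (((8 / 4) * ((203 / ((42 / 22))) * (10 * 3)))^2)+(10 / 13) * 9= 12631389407753 / 1824534025600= 6.92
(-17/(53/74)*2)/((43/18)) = -45288/2279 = -19.87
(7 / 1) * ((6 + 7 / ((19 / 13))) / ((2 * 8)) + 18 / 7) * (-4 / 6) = -6907 / 456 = -15.15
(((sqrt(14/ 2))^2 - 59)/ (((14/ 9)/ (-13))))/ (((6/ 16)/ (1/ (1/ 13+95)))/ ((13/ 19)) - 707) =-1028196/ 1549471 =-0.66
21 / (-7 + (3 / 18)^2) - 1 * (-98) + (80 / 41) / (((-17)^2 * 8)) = 282506368 / 2974099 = 94.99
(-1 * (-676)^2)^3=-95428956661682176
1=1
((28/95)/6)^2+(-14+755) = 60187921/81225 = 741.00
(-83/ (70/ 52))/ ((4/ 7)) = -1079/ 10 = -107.90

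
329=329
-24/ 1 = -24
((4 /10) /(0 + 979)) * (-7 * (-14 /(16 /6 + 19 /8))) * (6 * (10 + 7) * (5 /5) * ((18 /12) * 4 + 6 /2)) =4318272 /592295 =7.29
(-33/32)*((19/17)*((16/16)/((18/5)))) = -0.32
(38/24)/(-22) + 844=843.93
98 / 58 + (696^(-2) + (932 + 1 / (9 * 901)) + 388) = 576863156741 / 436458816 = 1321.69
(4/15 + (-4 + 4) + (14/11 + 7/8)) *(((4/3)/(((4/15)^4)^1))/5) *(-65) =-46609875/5632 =-8275.90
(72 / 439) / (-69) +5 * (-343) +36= -16952887 / 10097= -1679.00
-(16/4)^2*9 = -144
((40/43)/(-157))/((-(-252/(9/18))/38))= -190/425313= -0.00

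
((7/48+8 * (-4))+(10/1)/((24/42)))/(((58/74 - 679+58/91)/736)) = 53356849/3422112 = 15.59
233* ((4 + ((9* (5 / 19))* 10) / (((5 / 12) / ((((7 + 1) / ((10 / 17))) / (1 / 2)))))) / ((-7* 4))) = -1715579 / 133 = -12899.09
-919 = -919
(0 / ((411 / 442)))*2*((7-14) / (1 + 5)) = 0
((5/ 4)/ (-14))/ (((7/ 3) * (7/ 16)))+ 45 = 15405/ 343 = 44.91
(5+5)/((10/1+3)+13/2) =0.51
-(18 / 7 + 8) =-74 / 7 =-10.57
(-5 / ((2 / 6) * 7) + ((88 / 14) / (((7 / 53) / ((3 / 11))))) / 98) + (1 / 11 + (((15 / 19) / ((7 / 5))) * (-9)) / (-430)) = -82327909 / 43155574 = -1.91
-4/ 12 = -1/ 3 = -0.33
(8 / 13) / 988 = 2 / 3211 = 0.00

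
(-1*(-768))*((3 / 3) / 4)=192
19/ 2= 9.50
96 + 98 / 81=7874 / 81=97.21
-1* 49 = -49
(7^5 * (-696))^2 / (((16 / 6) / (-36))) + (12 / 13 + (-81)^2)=-24014635553451687 / 13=-1847279657957822.08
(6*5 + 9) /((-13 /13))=-39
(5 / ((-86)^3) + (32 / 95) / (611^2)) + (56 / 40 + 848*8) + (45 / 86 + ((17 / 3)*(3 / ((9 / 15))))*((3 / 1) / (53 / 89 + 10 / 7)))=2988074264094819637 / 437625993221768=6827.92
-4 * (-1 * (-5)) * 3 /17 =-60 /17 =-3.53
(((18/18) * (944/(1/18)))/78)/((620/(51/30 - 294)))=-1034742/10075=-102.70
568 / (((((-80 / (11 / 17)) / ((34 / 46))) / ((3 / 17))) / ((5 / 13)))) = -2343 / 10166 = -0.23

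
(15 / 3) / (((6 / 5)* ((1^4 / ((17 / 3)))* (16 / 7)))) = 2975 / 288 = 10.33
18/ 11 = 1.64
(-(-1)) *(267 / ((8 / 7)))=1869 / 8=233.62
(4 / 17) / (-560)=-1 / 2380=-0.00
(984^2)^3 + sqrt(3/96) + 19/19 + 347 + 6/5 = 907759056765321565.38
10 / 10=1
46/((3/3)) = 46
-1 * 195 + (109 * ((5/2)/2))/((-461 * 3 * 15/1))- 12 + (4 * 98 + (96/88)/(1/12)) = 36161485/182556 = 198.08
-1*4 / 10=-2 / 5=-0.40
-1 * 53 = -53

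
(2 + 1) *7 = 21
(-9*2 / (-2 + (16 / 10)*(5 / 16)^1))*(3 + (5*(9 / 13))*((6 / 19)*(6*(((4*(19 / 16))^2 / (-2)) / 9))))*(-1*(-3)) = -4887 / 26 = -187.96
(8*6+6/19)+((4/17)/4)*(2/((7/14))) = 15682/323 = 48.55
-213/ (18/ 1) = -71/ 6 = -11.83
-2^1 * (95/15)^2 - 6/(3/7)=-848/9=-94.22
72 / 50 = 36 / 25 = 1.44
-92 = -92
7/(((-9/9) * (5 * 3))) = -7/15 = -0.47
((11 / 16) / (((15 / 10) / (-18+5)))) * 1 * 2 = -143 / 12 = -11.92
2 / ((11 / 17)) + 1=45 / 11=4.09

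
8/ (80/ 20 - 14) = -4/ 5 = -0.80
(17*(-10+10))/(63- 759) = 0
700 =700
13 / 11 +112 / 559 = 1.38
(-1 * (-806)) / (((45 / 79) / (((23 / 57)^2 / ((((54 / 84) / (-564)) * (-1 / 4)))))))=354620372288 / 438615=808500.33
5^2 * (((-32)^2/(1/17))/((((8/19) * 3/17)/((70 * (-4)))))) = -4919936000/3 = -1639978666.67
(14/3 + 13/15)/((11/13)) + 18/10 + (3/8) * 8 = 1871/165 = 11.34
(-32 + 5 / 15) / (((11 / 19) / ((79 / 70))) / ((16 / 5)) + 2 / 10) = -5703800 / 64899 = -87.89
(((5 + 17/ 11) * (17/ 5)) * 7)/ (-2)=-4284/ 55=-77.89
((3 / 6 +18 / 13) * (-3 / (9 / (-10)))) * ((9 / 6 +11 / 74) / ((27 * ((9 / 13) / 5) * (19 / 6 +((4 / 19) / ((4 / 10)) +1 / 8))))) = 11358200 / 15653331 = 0.73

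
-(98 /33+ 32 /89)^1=-9778 /2937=-3.33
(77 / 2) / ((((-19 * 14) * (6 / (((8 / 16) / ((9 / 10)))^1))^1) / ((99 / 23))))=-605 / 10488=-0.06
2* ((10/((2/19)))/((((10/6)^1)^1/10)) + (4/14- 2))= 7956/7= 1136.57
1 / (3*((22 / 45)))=15 / 22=0.68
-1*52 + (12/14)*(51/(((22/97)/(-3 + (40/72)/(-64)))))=-3113973/4928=-631.89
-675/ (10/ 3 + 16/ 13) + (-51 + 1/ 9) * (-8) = 415267/ 1602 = 259.22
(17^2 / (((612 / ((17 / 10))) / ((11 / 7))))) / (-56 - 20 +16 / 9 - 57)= -3179 / 330680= -0.01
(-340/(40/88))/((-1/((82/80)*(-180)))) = -138006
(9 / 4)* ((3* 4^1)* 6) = 162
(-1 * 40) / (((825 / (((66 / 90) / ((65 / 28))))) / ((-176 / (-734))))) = -19712 / 5367375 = -0.00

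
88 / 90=44 / 45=0.98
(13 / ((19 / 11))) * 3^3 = 3861 / 19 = 203.21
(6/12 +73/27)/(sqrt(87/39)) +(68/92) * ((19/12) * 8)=173 * sqrt(377)/1566 +646/69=11.51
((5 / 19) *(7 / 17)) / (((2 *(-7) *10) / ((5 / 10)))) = -1 / 2584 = -0.00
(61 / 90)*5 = 61 / 18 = 3.39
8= 8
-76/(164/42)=-798/41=-19.46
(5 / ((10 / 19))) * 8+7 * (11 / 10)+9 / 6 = 426 / 5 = 85.20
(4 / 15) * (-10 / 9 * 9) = -8 / 3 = -2.67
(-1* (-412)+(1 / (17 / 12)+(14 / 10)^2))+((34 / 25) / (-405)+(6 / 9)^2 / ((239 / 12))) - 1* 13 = 16524460718 / 41137875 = 401.68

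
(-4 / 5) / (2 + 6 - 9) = 4 / 5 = 0.80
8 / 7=1.14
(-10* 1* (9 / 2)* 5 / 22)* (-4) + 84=1374 / 11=124.91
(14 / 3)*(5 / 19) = 70 / 57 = 1.23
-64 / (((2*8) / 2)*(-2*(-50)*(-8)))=1 / 100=0.01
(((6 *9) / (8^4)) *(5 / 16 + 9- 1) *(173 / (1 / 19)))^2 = 139325374282689 / 1073741824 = 129756.87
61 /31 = 1.97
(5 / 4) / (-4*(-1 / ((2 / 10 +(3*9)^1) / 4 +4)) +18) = 135 / 1984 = 0.07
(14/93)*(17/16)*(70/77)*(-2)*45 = -8925/682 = -13.09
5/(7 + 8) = 1/3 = 0.33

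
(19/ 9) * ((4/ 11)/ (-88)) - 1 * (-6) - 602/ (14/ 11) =-1017145/ 2178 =-467.01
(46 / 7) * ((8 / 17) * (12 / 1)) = 4416 / 119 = 37.11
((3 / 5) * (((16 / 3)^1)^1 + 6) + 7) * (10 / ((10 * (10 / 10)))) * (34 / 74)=6.34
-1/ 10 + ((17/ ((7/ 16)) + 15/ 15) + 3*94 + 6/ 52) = 146452/ 455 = 321.87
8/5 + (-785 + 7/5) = -782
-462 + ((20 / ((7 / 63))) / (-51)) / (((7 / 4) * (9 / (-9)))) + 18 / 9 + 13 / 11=-597953 / 1309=-456.80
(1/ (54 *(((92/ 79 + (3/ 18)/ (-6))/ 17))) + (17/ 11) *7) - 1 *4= 756971/ 106689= 7.10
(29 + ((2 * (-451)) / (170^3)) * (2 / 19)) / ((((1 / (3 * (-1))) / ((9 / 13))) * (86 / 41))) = -749179185993 / 26090486500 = -28.71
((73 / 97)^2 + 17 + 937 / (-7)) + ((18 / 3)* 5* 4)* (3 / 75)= -36715583 / 329315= -111.49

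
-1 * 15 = -15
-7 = -7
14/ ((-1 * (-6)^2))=-7/ 18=-0.39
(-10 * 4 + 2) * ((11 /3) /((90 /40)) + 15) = -17062 /27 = -631.93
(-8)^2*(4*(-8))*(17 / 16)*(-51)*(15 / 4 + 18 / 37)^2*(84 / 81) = 2827733216 / 1369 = 2065546.54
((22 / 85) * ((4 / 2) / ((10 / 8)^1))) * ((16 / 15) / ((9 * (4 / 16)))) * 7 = 1.37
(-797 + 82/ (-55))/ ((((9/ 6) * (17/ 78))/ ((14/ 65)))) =-2459352/ 4675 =-526.06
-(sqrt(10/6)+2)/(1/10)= -20 - 10 * sqrt(15)/3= -32.91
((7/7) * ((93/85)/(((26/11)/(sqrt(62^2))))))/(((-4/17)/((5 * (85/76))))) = -2695605/3952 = -682.09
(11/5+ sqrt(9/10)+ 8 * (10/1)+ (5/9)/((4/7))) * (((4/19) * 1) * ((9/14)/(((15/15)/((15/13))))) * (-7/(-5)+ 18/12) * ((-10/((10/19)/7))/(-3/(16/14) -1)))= 324 * sqrt(10)/65+ 89826/65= 1397.70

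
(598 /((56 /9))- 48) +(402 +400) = 23803 /28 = 850.11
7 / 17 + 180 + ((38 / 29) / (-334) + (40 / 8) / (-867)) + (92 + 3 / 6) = 272.90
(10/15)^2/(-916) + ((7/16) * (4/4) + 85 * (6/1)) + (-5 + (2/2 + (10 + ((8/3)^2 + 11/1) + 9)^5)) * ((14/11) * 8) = 1705713577053681145/2379910896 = 716713209.69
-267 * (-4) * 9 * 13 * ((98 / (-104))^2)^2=98520.83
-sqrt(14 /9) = -sqrt(14) /3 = -1.25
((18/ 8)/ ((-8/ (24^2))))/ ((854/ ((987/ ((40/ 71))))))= -810891/ 2440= -332.33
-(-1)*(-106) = -106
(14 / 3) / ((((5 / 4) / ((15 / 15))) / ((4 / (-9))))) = -224 / 135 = -1.66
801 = 801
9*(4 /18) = 2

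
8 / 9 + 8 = 80 / 9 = 8.89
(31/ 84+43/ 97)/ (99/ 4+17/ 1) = 6619/ 340179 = 0.02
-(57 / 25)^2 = -3249 / 625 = -5.20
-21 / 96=-7 / 32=-0.22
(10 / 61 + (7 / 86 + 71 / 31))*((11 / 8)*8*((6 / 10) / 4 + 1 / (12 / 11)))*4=145151776 / 1219695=119.01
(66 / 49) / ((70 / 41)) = 1353 / 1715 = 0.79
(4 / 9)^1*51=68 / 3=22.67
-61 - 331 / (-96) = -5525 / 96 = -57.55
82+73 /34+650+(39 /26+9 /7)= 87695 /119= 736.93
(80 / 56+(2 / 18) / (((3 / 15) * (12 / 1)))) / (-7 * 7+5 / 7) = -1115 / 36504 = -0.03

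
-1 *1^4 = -1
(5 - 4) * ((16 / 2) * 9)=72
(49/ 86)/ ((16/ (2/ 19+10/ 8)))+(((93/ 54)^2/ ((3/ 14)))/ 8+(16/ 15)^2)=1852681637/ 635299200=2.92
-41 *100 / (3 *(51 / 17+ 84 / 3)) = -4100 / 93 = -44.09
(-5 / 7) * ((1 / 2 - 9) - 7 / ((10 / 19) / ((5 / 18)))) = 2195 / 252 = 8.71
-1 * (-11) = 11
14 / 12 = 7 / 6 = 1.17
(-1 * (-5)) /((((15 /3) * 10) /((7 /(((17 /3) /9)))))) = 189 /170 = 1.11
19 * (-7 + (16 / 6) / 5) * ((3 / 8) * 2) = -1843 / 20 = -92.15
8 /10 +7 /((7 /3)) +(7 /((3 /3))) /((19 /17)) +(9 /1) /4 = 12.31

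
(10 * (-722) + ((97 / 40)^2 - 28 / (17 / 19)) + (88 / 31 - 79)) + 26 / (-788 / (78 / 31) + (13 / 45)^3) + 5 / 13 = -29771542077144470149 / 4066443266142400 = -7321.27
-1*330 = -330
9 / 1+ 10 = 19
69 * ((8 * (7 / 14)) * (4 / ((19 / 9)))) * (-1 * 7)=-69552 / 19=-3660.63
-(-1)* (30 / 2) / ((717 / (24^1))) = 120 / 239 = 0.50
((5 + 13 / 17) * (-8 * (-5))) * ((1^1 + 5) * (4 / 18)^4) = 125440 / 37179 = 3.37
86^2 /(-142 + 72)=-3698 /35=-105.66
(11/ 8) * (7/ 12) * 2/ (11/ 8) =7/ 6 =1.17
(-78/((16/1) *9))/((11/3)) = -13/88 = -0.15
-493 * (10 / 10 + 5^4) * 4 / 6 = -617236 / 3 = -205745.33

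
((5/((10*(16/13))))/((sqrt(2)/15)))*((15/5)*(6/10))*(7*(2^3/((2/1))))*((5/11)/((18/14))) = 9555*sqrt(2)/176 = 76.78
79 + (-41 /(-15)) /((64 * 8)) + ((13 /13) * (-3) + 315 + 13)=3102761 /7680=404.01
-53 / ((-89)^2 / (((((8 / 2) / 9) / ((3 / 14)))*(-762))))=10.57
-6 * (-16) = 96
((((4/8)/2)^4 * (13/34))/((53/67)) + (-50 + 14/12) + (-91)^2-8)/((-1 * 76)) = -11381722933/105179136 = -108.21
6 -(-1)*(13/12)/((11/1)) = 805/132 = 6.10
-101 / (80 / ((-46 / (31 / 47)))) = 109181 / 1240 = 88.05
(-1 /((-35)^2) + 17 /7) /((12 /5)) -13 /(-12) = 2053 /980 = 2.09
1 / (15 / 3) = 1 / 5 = 0.20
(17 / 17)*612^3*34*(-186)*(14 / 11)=-20294304081408 / 11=-1844936734673.45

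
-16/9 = -1.78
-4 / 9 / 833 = -4 / 7497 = -0.00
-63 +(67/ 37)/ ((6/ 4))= -6859/ 111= -61.79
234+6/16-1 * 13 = 1771/8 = 221.38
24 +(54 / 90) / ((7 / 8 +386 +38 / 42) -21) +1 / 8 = 59466367 / 2464760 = 24.13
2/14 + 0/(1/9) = 1/7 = 0.14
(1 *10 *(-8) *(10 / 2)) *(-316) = 126400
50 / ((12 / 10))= 125 / 3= 41.67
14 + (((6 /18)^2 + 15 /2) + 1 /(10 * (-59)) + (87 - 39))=184813 /2655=69.61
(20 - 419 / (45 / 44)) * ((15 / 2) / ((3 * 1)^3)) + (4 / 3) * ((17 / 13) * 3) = -108476 / 1053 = -103.02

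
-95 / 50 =-19 / 10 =-1.90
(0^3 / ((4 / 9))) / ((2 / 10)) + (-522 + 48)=-474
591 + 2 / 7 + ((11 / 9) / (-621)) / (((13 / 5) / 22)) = 591.27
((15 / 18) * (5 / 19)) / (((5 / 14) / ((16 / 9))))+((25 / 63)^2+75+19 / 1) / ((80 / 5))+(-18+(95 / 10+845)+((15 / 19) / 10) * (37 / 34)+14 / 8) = 17338871573 / 20511792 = 845.31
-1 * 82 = -82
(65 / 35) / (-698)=-13 / 4886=-0.00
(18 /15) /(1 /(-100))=-120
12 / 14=6 / 7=0.86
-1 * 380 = -380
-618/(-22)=309/11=28.09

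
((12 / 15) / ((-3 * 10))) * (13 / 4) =-13 / 150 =-0.09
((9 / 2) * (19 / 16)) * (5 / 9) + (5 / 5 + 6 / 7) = 1081 / 224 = 4.83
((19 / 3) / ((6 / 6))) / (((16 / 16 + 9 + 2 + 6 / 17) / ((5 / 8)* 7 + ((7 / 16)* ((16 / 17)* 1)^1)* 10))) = 209 / 48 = 4.35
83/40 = 2.08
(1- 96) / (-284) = 95 / 284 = 0.33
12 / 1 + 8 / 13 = 164 / 13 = 12.62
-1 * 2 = -2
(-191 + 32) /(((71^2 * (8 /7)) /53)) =-58989 /40328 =-1.46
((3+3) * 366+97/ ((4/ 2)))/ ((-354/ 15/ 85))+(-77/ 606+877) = -7207.13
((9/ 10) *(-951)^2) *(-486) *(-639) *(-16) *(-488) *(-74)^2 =54039823163118457344/ 5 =10807964632623691468.80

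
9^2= 81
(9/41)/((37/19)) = 171/1517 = 0.11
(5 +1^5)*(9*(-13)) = -702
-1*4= -4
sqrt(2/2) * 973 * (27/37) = 26271/37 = 710.03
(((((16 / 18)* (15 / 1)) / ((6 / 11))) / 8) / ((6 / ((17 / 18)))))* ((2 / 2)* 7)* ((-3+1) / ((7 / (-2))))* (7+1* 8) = 4675 / 162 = 28.86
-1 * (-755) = 755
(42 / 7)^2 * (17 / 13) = 47.08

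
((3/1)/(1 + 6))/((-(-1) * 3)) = 1/7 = 0.14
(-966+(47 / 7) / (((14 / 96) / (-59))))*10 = -1804380 / 49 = -36824.08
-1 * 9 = -9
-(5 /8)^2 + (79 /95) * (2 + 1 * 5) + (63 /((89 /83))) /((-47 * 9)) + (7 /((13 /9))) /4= 6.50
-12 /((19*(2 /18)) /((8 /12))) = -72 /19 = -3.79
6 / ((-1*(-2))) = 3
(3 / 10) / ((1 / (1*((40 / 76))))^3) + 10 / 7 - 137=-6507091 / 48013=-135.53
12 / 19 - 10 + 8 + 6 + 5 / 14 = 1327 / 266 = 4.99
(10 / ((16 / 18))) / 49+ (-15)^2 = 44145 / 196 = 225.23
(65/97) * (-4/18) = -130/873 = -0.15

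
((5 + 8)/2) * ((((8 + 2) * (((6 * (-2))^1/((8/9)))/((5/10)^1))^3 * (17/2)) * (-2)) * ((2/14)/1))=21749715/7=3107102.14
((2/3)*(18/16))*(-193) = -579/4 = -144.75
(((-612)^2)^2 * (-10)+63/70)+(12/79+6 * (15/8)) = -2216474685369363/1580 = -1402832079347.70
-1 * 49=-49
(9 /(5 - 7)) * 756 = -3402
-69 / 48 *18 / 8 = -207 / 64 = -3.23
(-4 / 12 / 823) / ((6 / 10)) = -5 / 7407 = -0.00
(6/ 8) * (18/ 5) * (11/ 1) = 297/ 10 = 29.70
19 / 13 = 1.46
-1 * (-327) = 327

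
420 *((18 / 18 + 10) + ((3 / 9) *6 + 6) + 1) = 8400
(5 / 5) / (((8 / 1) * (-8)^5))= -1 / 262144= -0.00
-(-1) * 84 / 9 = 28 / 3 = 9.33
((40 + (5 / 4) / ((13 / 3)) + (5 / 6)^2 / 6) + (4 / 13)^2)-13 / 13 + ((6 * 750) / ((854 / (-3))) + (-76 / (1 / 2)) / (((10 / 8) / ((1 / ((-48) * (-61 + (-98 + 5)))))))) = 20296033783 / 857296440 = 23.67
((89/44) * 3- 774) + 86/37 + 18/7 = -763.04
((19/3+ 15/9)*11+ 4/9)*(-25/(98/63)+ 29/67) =-5838262/4221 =-1383.15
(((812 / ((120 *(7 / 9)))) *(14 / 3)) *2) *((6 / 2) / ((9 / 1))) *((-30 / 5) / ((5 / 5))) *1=-812 / 5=-162.40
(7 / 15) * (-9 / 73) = -21 / 365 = -0.06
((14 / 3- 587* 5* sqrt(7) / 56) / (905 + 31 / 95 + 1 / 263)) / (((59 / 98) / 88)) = -21.63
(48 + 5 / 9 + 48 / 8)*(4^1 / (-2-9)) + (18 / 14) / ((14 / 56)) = -10184 / 693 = -14.70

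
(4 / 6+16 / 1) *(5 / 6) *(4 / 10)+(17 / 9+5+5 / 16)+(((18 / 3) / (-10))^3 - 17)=-80263 / 18000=-4.46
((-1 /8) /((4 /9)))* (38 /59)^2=-3249 /27848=-0.12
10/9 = 1.11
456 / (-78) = -76 / 13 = -5.85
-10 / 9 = -1.11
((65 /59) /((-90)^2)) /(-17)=-13 /1624860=-0.00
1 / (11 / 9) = 9 / 11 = 0.82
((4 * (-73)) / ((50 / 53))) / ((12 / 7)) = -27083 / 150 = -180.55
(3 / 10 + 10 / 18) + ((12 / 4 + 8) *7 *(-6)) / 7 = -5863 / 90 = -65.14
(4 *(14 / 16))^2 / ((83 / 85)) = 4165 / 332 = 12.55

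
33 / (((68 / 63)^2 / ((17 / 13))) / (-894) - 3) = -58546719 / 5324197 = -11.00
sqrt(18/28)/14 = 3* sqrt(14)/196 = 0.06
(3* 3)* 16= 144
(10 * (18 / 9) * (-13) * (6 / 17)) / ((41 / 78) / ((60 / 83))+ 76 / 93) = -226324800 / 3808901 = -59.42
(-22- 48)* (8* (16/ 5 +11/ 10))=-2408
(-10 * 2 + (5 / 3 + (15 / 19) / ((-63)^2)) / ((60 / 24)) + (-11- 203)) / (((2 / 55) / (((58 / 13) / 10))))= -935515031 / 326781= -2862.82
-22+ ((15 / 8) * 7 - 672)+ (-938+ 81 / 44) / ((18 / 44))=-213787 / 72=-2969.26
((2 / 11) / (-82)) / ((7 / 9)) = -9 / 3157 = -0.00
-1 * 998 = -998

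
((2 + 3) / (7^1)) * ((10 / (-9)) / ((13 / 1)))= -50 / 819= -0.06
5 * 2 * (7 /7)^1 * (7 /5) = 14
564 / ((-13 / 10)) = -5640 / 13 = -433.85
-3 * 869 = -2607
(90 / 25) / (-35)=-18 / 175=-0.10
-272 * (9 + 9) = -4896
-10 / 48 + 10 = 235 / 24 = 9.79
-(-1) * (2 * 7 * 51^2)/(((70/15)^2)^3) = 1896129/537824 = 3.53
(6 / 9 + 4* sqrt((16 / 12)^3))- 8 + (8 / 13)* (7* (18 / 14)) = -70 / 39 + 32* sqrt(3) / 9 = 4.36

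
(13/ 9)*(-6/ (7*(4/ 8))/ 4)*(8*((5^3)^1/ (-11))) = 13000/ 231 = 56.28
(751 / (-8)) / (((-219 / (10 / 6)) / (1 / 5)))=751 / 5256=0.14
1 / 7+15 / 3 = 36 / 7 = 5.14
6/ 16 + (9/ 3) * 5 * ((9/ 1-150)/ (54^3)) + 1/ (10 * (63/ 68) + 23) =3767243/ 9596556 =0.39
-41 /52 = -0.79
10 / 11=0.91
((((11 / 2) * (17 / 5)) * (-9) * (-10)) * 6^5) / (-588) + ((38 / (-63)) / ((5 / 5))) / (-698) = -3425524211 / 153909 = -22256.82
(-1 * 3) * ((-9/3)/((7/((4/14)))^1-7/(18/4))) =162/413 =0.39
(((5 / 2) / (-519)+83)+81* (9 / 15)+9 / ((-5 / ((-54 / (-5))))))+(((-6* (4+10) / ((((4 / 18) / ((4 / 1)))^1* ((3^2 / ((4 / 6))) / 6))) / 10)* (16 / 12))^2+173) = 215730529 / 25950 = 8313.32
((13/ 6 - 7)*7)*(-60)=2030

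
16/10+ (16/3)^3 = 153.30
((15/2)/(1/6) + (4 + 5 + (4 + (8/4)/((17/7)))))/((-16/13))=-1625/34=-47.79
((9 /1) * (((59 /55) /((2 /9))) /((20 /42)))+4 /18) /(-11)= -8.31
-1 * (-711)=711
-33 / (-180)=11 / 60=0.18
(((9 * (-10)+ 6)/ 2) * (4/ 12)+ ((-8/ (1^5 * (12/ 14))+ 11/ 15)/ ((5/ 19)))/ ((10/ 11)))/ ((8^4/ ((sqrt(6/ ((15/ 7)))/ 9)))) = -12487 * sqrt(70)/ 46080000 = -0.00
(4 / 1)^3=64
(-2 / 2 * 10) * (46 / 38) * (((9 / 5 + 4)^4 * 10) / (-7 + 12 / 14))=455488964 / 20425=22300.56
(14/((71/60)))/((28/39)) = 1170/71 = 16.48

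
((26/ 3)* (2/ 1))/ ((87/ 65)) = 3380/ 261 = 12.95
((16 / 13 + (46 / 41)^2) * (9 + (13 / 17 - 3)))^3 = 244898438987086136000 / 51271964912864501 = 4776.46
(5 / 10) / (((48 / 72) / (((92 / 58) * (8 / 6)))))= 1.59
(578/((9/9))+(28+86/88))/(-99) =-26707/4356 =-6.13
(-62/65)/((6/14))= -434/195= -2.23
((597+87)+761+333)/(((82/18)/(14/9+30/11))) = 753872/451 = 1671.56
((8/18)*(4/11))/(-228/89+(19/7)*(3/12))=-39872/464607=-0.09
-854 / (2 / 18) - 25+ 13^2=-7542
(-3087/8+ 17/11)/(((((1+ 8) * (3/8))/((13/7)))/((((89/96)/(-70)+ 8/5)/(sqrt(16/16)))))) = -4688233199/13970880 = -335.57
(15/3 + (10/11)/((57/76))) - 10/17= 3155/561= 5.62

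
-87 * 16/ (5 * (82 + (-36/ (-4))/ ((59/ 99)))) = -82128/ 28645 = -2.87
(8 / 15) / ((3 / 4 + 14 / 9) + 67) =96 / 12475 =0.01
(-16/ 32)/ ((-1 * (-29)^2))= 1/ 1682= 0.00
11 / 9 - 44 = -385 / 9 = -42.78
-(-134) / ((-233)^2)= 134 / 54289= 0.00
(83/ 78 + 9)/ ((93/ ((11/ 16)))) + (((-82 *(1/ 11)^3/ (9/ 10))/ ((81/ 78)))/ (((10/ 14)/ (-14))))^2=2352227373330899/ 1349036445186144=1.74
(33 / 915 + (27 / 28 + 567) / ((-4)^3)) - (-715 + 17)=689.16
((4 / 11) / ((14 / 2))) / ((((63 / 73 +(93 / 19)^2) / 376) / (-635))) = -629204228 / 1259181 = -499.69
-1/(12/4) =-1/3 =-0.33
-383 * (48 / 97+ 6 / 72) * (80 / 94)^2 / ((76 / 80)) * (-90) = 61862160000 / 4071187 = 15195.12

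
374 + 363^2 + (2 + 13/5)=660738/5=132147.60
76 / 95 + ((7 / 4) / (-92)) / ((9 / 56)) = 1411 / 2070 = 0.68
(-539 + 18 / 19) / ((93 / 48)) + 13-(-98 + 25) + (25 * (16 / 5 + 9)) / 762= -85860823 / 448818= -191.30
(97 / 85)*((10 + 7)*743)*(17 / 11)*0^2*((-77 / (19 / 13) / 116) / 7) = 0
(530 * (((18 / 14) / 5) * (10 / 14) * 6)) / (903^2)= 3180 / 4439449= 0.00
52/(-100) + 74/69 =953/1725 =0.55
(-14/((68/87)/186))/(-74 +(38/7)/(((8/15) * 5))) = 51156/1105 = 46.30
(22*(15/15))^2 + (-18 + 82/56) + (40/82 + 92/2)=590017/1148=513.95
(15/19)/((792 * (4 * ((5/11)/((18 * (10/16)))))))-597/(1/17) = -10148.99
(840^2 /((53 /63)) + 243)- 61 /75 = 3334922692 /3975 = 838974.26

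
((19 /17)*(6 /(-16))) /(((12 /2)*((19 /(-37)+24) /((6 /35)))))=-2109 /4136440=-0.00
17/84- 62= -5191/84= -61.80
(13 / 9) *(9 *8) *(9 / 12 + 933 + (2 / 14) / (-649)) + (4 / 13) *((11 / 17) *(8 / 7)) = 13928419542 / 143429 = 97110.20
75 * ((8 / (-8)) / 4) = -75 / 4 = -18.75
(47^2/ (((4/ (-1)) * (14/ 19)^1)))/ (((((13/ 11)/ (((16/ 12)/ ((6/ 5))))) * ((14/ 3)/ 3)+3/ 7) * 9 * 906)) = -2308405/ 52316064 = -0.04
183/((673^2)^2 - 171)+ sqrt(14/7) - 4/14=-410289356459/1436012752090+ sqrt(2)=1.13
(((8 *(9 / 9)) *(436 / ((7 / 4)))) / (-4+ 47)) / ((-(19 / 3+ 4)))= -41856 / 9331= -4.49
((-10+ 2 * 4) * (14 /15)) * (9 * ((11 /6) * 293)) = -9024.40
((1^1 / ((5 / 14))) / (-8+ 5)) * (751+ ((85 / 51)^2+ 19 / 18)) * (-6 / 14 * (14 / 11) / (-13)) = -63406 / 2145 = -29.56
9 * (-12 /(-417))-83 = -11501 /139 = -82.74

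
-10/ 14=-5/ 7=-0.71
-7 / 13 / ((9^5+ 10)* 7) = -1 / 767767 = -0.00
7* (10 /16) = 35 /8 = 4.38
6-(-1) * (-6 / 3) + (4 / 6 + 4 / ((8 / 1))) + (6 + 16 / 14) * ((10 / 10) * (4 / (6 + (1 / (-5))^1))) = 10.09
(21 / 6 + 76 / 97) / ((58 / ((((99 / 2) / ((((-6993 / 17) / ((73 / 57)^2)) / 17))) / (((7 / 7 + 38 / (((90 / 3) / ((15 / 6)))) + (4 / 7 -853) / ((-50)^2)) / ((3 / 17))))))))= -15683913125 / 1372099614838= -0.01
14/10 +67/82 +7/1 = 3779/410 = 9.22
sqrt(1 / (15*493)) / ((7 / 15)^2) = 15*sqrt(7395) / 24157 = 0.05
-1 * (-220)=220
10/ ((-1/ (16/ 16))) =-10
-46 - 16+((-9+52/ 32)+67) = -19/ 8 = -2.38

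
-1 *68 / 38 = -34 / 19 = -1.79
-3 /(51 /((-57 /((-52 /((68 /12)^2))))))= -323 /156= -2.07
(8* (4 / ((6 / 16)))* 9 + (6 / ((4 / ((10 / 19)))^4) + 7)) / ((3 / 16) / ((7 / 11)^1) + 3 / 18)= 6787133430 / 4039951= 1680.00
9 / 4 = 2.25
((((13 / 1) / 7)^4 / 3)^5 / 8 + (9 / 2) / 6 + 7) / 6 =20207114058920621845867 / 930696994095346379664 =21.71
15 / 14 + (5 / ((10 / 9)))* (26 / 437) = 8193 / 6118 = 1.34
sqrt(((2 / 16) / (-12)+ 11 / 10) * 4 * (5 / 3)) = sqrt(1046) / 12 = 2.70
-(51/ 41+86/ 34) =-2630/ 697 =-3.77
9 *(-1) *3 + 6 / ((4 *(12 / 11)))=-205 / 8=-25.62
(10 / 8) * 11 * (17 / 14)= 935 / 56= 16.70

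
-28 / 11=-2.55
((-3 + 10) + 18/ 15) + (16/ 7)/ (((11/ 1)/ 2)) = 3317/ 385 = 8.62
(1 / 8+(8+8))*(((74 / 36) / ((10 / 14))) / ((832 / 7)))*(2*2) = 77959 / 49920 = 1.56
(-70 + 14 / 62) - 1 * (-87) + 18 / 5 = 3228 / 155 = 20.83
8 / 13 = 0.62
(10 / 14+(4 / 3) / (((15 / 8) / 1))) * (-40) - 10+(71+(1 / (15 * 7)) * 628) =3139 / 315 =9.97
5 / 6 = 0.83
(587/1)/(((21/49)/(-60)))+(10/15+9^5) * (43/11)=4905467/33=148650.52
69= 69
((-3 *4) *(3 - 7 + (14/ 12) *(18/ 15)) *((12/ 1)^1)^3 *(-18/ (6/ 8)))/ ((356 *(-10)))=808704/ 2225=363.46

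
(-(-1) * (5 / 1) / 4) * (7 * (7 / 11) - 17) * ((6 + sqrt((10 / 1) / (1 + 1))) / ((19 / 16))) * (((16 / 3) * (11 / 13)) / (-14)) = 35.06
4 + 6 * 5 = 34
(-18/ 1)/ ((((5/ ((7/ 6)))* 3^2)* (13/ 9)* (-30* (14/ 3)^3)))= 27/ 254800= 0.00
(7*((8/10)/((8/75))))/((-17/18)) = -945/17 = -55.59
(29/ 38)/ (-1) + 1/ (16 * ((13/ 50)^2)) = 2073/ 12844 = 0.16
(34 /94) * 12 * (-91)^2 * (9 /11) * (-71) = -1079478036 /517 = -2087965.25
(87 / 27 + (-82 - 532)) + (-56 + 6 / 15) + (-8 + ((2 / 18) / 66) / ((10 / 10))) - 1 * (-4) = -1991017 / 2970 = -670.38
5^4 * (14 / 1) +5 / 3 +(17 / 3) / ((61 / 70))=1602745 / 183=8758.17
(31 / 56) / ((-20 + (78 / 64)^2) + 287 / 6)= 11904 / 630469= 0.02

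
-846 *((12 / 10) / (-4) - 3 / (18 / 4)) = 817.80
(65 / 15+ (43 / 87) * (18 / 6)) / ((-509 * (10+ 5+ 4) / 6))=-0.00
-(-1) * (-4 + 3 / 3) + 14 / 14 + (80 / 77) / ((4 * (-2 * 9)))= -1396 / 693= -2.01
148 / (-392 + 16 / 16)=-148 / 391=-0.38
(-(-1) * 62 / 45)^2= 3844 / 2025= 1.90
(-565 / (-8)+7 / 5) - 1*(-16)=3521 / 40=88.02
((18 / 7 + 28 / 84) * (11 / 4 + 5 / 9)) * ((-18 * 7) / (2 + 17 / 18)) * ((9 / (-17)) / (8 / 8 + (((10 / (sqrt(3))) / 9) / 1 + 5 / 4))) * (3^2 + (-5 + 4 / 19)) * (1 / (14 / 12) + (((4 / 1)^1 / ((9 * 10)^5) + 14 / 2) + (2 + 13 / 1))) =7240.20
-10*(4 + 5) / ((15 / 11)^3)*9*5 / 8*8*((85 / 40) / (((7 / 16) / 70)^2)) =-86887680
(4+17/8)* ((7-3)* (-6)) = -147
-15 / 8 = -1.88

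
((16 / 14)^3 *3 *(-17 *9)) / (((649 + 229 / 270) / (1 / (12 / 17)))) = -89890560 / 60182437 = -1.49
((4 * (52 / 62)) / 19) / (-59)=-104 / 34751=-0.00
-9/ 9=-1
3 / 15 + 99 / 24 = 173 / 40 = 4.32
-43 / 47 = -0.91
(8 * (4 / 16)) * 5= 10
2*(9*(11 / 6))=33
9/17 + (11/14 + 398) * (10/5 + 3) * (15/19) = 7120719/4522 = 1574.68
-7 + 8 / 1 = 1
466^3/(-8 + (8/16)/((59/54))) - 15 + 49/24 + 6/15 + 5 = -143291770259/10680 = -13416832.42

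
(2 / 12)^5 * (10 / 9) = 5 / 34992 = 0.00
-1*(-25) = 25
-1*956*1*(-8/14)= 3824/7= 546.29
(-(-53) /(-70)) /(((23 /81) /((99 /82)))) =-425007 /132020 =-3.22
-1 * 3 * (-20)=60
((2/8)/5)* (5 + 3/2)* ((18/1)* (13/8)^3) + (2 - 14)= 134169/10240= 13.10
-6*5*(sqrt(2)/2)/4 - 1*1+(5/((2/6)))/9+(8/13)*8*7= 1370/39 - 15*sqrt(2)/4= 29.82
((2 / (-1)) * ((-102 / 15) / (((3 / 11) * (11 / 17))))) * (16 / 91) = 13.55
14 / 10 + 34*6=1027 / 5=205.40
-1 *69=-69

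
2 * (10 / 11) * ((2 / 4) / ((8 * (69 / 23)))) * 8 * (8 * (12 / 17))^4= 283115520 / 918731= 308.16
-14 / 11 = -1.27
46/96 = 23/48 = 0.48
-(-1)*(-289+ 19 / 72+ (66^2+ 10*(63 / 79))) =23179957 / 5688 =4075.24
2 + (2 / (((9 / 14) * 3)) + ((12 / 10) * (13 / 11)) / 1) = 6616 / 1485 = 4.46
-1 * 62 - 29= -91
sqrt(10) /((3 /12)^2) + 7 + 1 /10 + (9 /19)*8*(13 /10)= 457 /38 + 16*sqrt(10)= 62.62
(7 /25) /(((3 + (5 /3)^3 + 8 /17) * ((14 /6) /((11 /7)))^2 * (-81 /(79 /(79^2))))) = -561 /228969650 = -0.00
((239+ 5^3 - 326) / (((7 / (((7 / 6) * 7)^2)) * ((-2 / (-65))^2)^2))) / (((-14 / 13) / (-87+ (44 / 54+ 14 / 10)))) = 247286382513625 / 7776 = 31801232319.14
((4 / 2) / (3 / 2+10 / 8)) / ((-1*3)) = -8 / 33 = -0.24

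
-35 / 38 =-0.92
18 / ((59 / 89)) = 1602 / 59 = 27.15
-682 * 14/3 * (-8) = 76384/3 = 25461.33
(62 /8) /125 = 31 /500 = 0.06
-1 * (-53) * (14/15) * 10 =1484/3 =494.67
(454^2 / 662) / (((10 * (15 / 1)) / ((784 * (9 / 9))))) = 1627.34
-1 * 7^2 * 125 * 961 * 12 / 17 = -70633500 / 17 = -4154911.76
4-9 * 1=-5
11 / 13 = 0.85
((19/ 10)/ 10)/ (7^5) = 0.00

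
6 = 6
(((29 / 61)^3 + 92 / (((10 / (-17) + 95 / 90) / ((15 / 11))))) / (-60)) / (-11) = 95887900577 / 235647134580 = 0.41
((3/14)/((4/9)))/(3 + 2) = 0.10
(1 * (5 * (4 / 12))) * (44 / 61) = 220 / 183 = 1.20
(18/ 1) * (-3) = -54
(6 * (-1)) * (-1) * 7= 42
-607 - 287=-894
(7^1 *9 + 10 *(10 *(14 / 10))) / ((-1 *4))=-203 / 4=-50.75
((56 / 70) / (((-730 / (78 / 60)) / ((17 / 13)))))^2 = 289 / 83265625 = 0.00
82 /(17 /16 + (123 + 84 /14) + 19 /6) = 3936 /6395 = 0.62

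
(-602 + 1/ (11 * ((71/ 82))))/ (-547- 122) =470080/ 522489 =0.90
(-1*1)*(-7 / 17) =0.41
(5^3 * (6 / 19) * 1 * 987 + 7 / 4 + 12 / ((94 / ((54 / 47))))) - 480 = 38482.42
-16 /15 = -1.07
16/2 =8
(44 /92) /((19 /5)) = 55 /437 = 0.13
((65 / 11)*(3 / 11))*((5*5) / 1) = 4875 / 121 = 40.29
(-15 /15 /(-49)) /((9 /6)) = 2 /147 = 0.01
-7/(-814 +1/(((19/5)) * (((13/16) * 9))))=15561/1809442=0.01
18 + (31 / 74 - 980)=-71157 / 74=-961.58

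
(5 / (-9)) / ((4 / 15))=-25 / 12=-2.08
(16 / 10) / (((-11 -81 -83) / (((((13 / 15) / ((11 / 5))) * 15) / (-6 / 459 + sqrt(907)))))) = -2434536 * sqrt(907) / 40871521075 -31824 / 40871521075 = -0.00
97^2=9409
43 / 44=0.98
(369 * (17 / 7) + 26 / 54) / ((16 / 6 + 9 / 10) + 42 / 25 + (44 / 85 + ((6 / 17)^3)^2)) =204520035893900 / 1315281015909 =155.50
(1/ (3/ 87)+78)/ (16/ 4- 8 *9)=-1.57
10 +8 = 18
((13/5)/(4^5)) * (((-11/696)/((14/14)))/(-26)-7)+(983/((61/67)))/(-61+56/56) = -1566191869/86949888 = -18.01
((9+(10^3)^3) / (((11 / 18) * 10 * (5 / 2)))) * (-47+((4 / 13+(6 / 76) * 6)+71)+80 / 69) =2652654023873886 / 1562275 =1697943079.08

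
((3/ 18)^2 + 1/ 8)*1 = 11/ 72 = 0.15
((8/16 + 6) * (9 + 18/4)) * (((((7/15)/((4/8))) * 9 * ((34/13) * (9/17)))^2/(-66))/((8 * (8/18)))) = -2893401/57200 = -50.58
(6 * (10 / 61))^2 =3600 / 3721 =0.97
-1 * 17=-17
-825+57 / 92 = -824.38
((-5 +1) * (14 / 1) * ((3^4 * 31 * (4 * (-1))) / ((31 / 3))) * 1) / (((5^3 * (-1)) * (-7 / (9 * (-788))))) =-55147392 / 125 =-441179.14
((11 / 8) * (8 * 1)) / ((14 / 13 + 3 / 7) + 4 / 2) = 91 / 29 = 3.14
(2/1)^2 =4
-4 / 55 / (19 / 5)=-4 / 209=-0.02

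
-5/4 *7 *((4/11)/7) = -5/11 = -0.45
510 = 510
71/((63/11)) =781/63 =12.40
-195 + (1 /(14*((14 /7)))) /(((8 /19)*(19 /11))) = -43669 /224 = -194.95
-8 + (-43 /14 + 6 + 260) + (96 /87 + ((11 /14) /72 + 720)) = 28531687 /29232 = 976.04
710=710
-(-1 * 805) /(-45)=-161 /9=-17.89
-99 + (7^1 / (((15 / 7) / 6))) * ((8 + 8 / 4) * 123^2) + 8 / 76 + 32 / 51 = 2873264975 / 969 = 2965185.73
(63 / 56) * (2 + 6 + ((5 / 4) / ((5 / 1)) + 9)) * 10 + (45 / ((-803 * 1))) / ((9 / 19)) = 193.94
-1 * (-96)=96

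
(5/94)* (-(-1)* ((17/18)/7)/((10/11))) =187/23688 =0.01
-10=-10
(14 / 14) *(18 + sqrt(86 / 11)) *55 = 5 *sqrt(946) + 990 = 1143.79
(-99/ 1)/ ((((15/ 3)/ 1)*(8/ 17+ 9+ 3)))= -1683/ 1060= -1.59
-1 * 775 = -775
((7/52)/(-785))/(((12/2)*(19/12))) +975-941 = 13184853/387790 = 34.00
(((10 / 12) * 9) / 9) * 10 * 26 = 650 / 3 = 216.67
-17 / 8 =-2.12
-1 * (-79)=79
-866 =-866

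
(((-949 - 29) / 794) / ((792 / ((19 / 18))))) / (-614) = 3097 / 1158338016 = 0.00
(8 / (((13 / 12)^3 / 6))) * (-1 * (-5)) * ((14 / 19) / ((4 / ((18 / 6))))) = 4354560 / 41743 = 104.32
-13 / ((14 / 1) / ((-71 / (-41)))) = -923 / 574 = -1.61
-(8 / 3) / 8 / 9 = -1 / 27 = -0.04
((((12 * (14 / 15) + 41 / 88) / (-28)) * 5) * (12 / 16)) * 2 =-15399 / 4928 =-3.12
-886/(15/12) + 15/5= -3529/5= -705.80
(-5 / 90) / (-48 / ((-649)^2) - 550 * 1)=421201 / 4169890764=0.00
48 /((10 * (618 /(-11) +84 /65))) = -572 /6541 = -0.09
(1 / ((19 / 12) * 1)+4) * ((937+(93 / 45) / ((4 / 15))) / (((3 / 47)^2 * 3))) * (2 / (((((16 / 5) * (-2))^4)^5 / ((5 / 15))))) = 8757202243804931640625 / 487728568437811262225856558268416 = 0.00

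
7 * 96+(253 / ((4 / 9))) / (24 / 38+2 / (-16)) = 12570 / 7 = 1795.71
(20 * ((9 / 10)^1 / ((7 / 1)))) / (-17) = -18 / 119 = -0.15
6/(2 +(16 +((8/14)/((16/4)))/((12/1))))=504/1513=0.33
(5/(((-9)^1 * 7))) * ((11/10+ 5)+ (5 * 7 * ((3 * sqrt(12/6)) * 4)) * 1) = -100 * sqrt(2)/3-61/126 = -47.62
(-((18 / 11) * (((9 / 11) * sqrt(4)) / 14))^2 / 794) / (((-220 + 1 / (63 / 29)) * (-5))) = -118098 / 2813732928545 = -0.00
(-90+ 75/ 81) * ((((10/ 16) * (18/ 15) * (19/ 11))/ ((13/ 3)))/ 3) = -3515/ 396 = -8.88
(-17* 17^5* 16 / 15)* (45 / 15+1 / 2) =-1351703864 / 15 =-90113590.93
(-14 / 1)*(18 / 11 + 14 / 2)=-120.91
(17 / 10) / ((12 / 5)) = 17 / 24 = 0.71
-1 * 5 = -5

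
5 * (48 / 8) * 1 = 30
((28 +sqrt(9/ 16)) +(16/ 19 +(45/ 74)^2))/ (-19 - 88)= -779339/ 2783177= -0.28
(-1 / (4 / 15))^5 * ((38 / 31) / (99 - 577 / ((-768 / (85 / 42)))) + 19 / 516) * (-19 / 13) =12226598817159375 / 230143422386176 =53.13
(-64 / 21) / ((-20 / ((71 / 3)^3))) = 5726576 / 2835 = 2019.96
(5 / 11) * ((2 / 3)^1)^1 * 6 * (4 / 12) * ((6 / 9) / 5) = 8 / 99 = 0.08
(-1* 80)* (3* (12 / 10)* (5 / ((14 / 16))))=-11520 / 7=-1645.71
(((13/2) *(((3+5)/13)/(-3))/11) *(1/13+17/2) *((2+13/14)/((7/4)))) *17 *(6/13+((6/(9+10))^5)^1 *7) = -3225547632680/225550334009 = -14.30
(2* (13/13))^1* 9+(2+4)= 24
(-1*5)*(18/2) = -45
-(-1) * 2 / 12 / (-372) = -1 / 2232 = -0.00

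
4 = 4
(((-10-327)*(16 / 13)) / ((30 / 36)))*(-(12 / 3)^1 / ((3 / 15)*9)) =43136 / 39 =1106.05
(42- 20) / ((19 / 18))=396 / 19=20.84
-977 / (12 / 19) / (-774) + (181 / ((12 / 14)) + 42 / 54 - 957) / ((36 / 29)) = -4166957 / 6966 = -598.19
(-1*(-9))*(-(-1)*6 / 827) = 54 / 827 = 0.07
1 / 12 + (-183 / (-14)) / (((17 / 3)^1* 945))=1429 / 16660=0.09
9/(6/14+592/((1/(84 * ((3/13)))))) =273/348109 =0.00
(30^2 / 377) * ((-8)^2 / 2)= 76.39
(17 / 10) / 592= 17 / 5920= 0.00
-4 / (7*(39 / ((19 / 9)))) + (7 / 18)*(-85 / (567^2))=-47647 / 1535274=-0.03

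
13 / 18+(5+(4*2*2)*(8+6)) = 4135 / 18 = 229.72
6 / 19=0.32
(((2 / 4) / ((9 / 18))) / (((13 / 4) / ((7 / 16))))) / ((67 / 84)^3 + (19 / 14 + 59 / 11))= 11409552 / 612639989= 0.02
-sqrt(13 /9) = -sqrt(13) /3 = -1.20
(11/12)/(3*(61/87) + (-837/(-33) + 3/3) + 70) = 3509/376932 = 0.01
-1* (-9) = 9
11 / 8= 1.38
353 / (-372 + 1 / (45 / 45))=-353 / 371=-0.95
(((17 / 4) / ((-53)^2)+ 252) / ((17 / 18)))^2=649403726526801 / 9121396036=71195.65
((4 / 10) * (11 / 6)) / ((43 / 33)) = 121 / 215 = 0.56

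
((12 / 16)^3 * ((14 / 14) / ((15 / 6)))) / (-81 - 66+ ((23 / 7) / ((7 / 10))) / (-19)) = -25137 / 21933920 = -0.00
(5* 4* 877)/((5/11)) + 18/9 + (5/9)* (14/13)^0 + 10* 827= 421745/9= 46860.56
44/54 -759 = -20471/27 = -758.19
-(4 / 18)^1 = -2 / 9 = -0.22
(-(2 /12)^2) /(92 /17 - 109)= 17 /63396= 0.00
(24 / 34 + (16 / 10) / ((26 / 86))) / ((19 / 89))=589892 / 20995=28.10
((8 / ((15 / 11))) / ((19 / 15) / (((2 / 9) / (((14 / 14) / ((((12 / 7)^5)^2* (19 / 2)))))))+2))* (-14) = -8475799191552 / 206673689329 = -41.01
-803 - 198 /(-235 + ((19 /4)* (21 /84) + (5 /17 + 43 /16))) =-25181651 /31393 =-802.14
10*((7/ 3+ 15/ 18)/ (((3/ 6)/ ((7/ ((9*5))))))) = 266/ 27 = 9.85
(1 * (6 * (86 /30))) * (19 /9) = 1634 /45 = 36.31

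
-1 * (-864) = 864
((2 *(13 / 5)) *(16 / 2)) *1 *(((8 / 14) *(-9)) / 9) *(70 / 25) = -1664 / 25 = -66.56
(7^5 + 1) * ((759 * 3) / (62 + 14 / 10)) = 191359080 / 317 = 603656.40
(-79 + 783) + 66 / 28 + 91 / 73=723171 / 1022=707.60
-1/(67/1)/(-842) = 1/56414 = 0.00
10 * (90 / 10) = 90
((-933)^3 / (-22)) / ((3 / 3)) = 36916647.14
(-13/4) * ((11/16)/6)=-143/384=-0.37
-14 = -14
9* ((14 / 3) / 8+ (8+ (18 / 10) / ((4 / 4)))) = 93.45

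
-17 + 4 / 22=-185 / 11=-16.82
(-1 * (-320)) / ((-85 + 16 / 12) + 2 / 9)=-2880 / 751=-3.83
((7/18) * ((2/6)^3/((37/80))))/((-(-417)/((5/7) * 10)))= 2000/3749247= 0.00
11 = 11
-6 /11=-0.55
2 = 2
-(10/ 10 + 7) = -8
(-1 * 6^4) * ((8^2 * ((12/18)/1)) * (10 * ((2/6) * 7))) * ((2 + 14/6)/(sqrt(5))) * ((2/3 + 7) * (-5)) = 42864640 * sqrt(5) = 95848248.87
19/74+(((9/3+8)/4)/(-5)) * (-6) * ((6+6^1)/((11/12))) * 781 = 12483599/370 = 33739.46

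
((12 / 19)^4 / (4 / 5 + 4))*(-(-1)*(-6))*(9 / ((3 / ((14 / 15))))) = -72576 / 130321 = -0.56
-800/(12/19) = -3800/3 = -1266.67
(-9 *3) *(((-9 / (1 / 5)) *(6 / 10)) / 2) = 729 / 2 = 364.50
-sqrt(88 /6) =-2 * sqrt(33) /3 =-3.83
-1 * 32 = -32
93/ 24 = 31/ 8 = 3.88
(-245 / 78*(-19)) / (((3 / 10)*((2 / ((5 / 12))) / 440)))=6400625 / 351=18235.40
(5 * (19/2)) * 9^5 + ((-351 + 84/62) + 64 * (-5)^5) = 161477627/62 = 2604477.85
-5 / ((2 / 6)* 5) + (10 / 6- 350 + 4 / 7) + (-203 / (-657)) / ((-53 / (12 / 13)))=-370493386 / 1056237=-350.77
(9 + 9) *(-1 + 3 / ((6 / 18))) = 144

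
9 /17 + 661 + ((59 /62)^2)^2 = 166380669793 /251197712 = 662.35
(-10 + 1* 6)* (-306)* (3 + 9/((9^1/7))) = 12240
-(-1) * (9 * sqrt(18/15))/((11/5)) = 9 * sqrt(30)/11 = 4.48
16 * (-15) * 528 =-126720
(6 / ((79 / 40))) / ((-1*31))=-240 / 2449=-0.10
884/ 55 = 16.07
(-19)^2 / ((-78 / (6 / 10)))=-361 / 130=-2.78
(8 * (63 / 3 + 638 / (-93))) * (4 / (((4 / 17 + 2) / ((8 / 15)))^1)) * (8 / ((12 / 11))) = 12590336 / 15903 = 791.70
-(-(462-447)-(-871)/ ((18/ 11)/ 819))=-871841/ 2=-435920.50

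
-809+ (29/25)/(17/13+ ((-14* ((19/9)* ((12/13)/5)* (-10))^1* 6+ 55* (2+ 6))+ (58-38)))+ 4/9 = -1865273632/2306925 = -808.55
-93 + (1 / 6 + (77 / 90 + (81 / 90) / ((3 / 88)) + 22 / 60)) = -5869 / 90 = -65.21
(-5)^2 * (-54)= -1350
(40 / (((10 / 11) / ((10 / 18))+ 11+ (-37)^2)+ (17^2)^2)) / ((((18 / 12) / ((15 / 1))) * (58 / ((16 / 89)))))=35200 / 2410470749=0.00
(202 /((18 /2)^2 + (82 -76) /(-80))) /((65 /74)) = 119584 /42081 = 2.84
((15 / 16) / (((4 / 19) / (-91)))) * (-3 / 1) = 77805 / 64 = 1215.70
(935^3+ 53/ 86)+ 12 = 70296433335/ 86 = 817400387.62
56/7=8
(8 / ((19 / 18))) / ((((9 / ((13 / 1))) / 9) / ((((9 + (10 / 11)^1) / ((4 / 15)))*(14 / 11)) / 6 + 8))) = 3597516 / 2299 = 1564.82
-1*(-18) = 18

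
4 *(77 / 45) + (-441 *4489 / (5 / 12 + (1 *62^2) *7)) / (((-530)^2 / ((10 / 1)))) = 279258002926 / 40816300905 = 6.84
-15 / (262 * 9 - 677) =-0.01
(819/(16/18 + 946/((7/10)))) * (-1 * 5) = -257985/85196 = -3.03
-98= -98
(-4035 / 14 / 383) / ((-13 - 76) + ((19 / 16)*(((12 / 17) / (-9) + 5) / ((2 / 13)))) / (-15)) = 0.01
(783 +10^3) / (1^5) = 1783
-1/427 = -0.00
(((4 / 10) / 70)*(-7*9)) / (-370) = 9 / 9250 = 0.00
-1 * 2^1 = -2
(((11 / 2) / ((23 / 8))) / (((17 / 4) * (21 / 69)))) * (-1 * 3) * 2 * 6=-6336 / 119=-53.24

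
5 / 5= 1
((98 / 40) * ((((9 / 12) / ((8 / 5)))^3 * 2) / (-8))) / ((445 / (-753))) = 4981095 / 46661632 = 0.11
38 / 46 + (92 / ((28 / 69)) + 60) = 46294 / 161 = 287.54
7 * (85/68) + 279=287.75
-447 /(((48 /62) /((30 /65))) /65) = -69285 /4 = -17321.25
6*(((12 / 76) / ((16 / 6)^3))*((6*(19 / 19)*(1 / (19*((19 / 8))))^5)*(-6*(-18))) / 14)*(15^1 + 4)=10077696 / 42917463804607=0.00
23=23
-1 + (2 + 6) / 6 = 1 / 3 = 0.33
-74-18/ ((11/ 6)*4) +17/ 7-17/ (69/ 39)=-148117/ 1771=-83.63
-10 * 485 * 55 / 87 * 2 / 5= -106700 / 87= -1226.44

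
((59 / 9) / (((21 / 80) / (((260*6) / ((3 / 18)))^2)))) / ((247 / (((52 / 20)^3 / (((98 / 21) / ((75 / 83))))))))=2329480857600 / 77273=30146116.47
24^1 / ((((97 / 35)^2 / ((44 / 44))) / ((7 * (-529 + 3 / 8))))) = -108791025 / 9409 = -11562.44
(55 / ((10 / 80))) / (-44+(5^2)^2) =440 / 581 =0.76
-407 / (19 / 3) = -1221 / 19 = -64.26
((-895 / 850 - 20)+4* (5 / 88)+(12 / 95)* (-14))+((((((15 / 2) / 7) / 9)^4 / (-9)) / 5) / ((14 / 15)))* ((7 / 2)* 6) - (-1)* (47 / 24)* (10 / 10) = -2281470566513 / 110558558880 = -20.64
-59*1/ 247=-59/ 247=-0.24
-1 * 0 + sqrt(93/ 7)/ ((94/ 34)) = 1.32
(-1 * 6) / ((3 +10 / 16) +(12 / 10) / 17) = -4080 / 2513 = -1.62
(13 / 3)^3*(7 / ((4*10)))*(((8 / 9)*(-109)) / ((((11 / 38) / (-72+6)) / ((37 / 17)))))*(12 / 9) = 18855146128 / 20655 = 912861.11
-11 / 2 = -5.50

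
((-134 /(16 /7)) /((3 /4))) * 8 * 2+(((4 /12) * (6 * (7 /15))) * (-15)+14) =-3752 /3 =-1250.67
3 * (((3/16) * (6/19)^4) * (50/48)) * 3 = 18225/1042568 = 0.02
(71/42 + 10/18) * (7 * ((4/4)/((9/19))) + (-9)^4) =8374253/567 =14769.41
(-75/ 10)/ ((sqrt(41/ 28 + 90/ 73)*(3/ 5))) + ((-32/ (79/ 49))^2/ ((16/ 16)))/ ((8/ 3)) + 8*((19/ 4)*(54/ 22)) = 16545090/ 68651- 25*sqrt(2817143)/ 5513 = 233.39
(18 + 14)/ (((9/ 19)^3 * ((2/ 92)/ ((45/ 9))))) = 50482240/ 729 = 69248.61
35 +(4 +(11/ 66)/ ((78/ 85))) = 18337/ 468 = 39.18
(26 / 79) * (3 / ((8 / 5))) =195 / 316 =0.62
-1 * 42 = -42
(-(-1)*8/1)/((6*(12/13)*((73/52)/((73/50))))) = 338/225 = 1.50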